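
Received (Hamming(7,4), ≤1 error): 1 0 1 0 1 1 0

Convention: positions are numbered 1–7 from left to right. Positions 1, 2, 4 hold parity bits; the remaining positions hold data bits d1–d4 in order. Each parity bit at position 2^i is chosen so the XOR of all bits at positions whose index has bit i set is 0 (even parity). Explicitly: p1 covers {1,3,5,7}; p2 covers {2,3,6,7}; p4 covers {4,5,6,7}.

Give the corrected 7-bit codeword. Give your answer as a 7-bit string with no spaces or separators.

0010110

s1 (pos 1,3,5,7): 1⊕1⊕1⊕0 = 1
s2 (pos 2,3,6,7): 0⊕1⊕1⊕0 = 0
s4 (pos 4,5,6,7): 0⊕1⊕1⊕0 = 0
Syndrome s4…s1 = 001 → error at position 1.
Flip position 1: 1010110 → 0010110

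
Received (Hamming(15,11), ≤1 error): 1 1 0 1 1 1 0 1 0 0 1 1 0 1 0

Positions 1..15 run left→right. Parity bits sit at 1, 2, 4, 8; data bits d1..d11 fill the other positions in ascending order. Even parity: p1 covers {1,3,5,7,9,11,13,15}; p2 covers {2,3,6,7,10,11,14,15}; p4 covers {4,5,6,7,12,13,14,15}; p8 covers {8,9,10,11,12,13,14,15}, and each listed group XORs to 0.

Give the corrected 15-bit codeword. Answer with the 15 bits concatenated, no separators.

110101010011010

s1 (pos 1,3,5,7,9,11,13,15): 1⊕0⊕1⊕0⊕0⊕1⊕0⊕0 = 1
s2 (pos 2,3,6,7,10,11,14,15): 1⊕0⊕1⊕0⊕0⊕1⊕1⊕0 = 0
s4 (pos 4,5,6,7,12,13,14,15): 1⊕1⊕1⊕0⊕1⊕0⊕1⊕0 = 1
s8 (pos 8,9,10,11,12,13,14,15): 1⊕0⊕0⊕1⊕1⊕0⊕1⊕0 = 0
Syndrome s8…s1 = 0101 → error at position 5.
Flip position 5: 110111010011010 → 110101010011010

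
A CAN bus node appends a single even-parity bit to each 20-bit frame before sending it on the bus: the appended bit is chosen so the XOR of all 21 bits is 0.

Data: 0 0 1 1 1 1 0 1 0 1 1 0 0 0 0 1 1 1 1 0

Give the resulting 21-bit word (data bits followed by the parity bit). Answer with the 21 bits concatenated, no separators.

001111010110000111101

XOR of the 20 data bits: 0⊕0⊕1⊕1⊕1⊕1⊕0⊕1⊕0⊕1⊕1⊕0⊕0⊕0⊕0⊕1⊕1⊕1⊕1⊕0 = 1
Parity bit = 1 (so all 21 bits XOR to 0).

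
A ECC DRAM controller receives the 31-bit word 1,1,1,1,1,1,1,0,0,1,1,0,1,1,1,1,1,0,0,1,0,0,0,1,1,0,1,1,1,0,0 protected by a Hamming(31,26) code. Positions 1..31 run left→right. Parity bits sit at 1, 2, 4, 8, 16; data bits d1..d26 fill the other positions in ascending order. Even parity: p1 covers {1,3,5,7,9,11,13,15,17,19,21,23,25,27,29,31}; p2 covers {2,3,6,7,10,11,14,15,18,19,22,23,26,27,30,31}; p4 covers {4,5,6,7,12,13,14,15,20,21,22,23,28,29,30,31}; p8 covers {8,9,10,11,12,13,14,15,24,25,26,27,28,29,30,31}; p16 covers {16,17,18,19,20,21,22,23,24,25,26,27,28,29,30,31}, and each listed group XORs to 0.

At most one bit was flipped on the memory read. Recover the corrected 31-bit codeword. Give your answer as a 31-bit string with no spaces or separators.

1101111001101111100100011011100

s1 (pos 1,3,5,7,9,11,13,15,17,19,21,23,25,27,29,31): 1⊕1⊕1⊕1⊕0⊕1⊕1⊕1⊕1⊕0⊕0⊕0⊕1⊕1⊕1⊕0 = 1
s2 (pos 2,3,6,7,10,11,14,15,18,19,22,23,26,27,30,31): 1⊕1⊕1⊕1⊕1⊕1⊕1⊕1⊕0⊕0⊕0⊕0⊕0⊕1⊕0⊕0 = 1
s4 (pos 4,5,6,7,12,13,14,15,20,21,22,23,28,29,30,31): 1⊕1⊕1⊕1⊕0⊕1⊕1⊕1⊕1⊕0⊕0⊕0⊕1⊕1⊕0⊕0 = 0
s8 (pos 8,9,10,11,12,13,14,15,24,25,26,27,28,29,30,31): 0⊕0⊕1⊕1⊕0⊕1⊕1⊕1⊕1⊕1⊕0⊕1⊕1⊕1⊕0⊕0 = 0
s16 (pos 16,17,18,19,20,21,22,23,24,25,26,27,28,29,30,31): 1⊕1⊕0⊕0⊕1⊕0⊕0⊕0⊕1⊕1⊕0⊕1⊕1⊕1⊕0⊕0 = 0
Syndrome s16…s1 = 00011 → error at position 3.
Flip position 3: 1111111001101111100100011011100 → 1101111001101111100100011011100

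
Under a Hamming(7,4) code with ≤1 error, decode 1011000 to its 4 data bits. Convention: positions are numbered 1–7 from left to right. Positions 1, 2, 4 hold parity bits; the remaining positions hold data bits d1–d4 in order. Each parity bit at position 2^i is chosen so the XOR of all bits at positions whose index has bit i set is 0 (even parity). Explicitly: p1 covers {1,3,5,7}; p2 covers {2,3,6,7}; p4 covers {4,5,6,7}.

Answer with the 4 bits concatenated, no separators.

1010

s1 (pos 1,3,5,7): 1⊕1⊕0⊕0 = 0
s2 (pos 2,3,6,7): 0⊕1⊕0⊕0 = 1
s4 (pos 4,5,6,7): 1⊕0⊕0⊕0 = 1
Syndrome s4…s1 = 110 → error at position 6.
Flip position 6: 1011000 → 1011010
Read data bits from positions 3,5,6,7: 1010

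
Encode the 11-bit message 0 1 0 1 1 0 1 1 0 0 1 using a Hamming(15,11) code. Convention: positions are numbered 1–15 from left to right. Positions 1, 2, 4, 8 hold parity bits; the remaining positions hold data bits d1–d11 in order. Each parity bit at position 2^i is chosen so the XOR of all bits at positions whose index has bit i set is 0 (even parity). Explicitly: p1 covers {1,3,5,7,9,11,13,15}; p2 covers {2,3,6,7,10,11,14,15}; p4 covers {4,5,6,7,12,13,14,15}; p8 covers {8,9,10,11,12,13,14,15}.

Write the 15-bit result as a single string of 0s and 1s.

Place data at non-parity positions: p1 p2 0 p4 1 0 1 p8 1 0 1 1 0 0 1
p1 (pos 1,3,5,7,9,11,13,15): XOR of data positions = 0⊕1⊕1⊕1⊕1⊕0⊕1 = 1
p2 (pos 2,3,6,7,10,11,14,15): XOR of data positions = 0⊕0⊕1⊕0⊕1⊕0⊕1 = 1
p4 (pos 4,5,6,7,12,13,14,15): XOR of data positions = 1⊕0⊕1⊕1⊕0⊕0⊕1 = 0
p8 (pos 8,9,10,11,12,13,14,15): XOR of data positions = 1⊕0⊕1⊕1⊕0⊕0⊕1 = 0
Codeword: 110010101011001

110010101011001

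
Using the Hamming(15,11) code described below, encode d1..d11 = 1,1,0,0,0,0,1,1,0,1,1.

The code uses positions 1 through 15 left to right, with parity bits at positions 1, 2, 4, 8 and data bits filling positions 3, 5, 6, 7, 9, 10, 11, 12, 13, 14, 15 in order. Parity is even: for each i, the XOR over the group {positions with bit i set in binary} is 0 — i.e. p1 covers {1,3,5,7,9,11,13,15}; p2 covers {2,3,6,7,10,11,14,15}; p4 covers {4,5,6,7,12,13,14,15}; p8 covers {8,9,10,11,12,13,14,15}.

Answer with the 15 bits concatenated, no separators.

Place data at non-parity positions: p1 p2 1 p4 1 0 0 p8 0 0 1 1 0 1 1
p1 (pos 1,3,5,7,9,11,13,15): XOR of data positions = 1⊕1⊕0⊕0⊕1⊕0⊕1 = 0
p2 (pos 2,3,6,7,10,11,14,15): XOR of data positions = 1⊕0⊕0⊕0⊕1⊕1⊕1 = 0
p4 (pos 4,5,6,7,12,13,14,15): XOR of data positions = 1⊕0⊕0⊕1⊕0⊕1⊕1 = 0
p8 (pos 8,9,10,11,12,13,14,15): XOR of data positions = 0⊕0⊕1⊕1⊕0⊕1⊕1 = 0
Codeword: 001010000011011

001010000011011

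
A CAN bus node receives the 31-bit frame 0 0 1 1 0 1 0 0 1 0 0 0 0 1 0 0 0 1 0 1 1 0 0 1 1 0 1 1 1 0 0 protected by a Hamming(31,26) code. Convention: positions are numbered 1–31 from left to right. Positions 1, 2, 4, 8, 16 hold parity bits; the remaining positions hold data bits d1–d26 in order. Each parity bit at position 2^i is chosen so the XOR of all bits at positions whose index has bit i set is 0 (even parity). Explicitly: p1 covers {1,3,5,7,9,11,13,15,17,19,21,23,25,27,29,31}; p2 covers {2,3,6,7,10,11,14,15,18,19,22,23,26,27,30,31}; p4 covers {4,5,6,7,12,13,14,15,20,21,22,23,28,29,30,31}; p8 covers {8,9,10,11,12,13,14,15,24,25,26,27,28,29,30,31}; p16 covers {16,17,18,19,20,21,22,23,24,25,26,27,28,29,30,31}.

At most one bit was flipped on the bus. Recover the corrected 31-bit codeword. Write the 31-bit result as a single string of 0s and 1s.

0011010010000000010110011011100

s1 (pos 1,3,5,7,9,11,13,15,17,19,21,23,25,27,29,31): 0⊕1⊕0⊕0⊕1⊕0⊕0⊕0⊕0⊕0⊕1⊕0⊕1⊕1⊕1⊕0 = 0
s2 (pos 2,3,6,7,10,11,14,15,18,19,22,23,26,27,30,31): 0⊕1⊕1⊕0⊕0⊕0⊕1⊕0⊕1⊕0⊕0⊕0⊕0⊕1⊕0⊕0 = 1
s4 (pos 4,5,6,7,12,13,14,15,20,21,22,23,28,29,30,31): 1⊕0⊕1⊕0⊕0⊕0⊕1⊕0⊕1⊕1⊕0⊕0⊕1⊕1⊕0⊕0 = 1
s8 (pos 8,9,10,11,12,13,14,15,24,25,26,27,28,29,30,31): 0⊕1⊕0⊕0⊕0⊕0⊕1⊕0⊕1⊕1⊕0⊕1⊕1⊕1⊕0⊕0 = 1
s16 (pos 16,17,18,19,20,21,22,23,24,25,26,27,28,29,30,31): 0⊕0⊕1⊕0⊕1⊕1⊕0⊕0⊕1⊕1⊕0⊕1⊕1⊕1⊕0⊕0 = 0
Syndrome s16…s1 = 01110 → error at position 14.
Flip position 14: 0011010010000100010110011011100 → 0011010010000000010110011011100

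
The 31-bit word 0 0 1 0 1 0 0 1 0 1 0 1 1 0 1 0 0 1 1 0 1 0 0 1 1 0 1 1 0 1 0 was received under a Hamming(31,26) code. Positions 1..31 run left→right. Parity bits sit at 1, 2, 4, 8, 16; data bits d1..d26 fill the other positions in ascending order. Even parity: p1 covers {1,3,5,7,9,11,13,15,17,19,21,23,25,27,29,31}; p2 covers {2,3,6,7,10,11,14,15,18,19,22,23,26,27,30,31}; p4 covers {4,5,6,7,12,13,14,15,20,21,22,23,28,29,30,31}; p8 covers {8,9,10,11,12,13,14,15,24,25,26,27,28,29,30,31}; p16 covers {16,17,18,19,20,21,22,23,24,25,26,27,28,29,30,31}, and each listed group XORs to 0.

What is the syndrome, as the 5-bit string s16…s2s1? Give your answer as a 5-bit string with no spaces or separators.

00110

s1 (pos 1,3,5,7,9,11,13,15,17,19,21,23,25,27,29,31): 0⊕1⊕1⊕0⊕0⊕0⊕1⊕1⊕0⊕1⊕1⊕0⊕1⊕1⊕0⊕0 = 0
s2 (pos 2,3,6,7,10,11,14,15,18,19,22,23,26,27,30,31): 0⊕1⊕0⊕0⊕1⊕0⊕0⊕1⊕1⊕1⊕0⊕0⊕0⊕1⊕1⊕0 = 1
s4 (pos 4,5,6,7,12,13,14,15,20,21,22,23,28,29,30,31): 0⊕1⊕0⊕0⊕1⊕1⊕0⊕1⊕0⊕1⊕0⊕0⊕1⊕0⊕1⊕0 = 1
s8 (pos 8,9,10,11,12,13,14,15,24,25,26,27,28,29,30,31): 1⊕0⊕1⊕0⊕1⊕1⊕0⊕1⊕1⊕1⊕0⊕1⊕1⊕0⊕1⊕0 = 0
s16 (pos 16,17,18,19,20,21,22,23,24,25,26,27,28,29,30,31): 0⊕0⊕1⊕1⊕0⊕1⊕0⊕0⊕1⊕1⊕0⊕1⊕1⊕0⊕1⊕0 = 0
Syndrome s16…s1 = 00110 → error at position 6.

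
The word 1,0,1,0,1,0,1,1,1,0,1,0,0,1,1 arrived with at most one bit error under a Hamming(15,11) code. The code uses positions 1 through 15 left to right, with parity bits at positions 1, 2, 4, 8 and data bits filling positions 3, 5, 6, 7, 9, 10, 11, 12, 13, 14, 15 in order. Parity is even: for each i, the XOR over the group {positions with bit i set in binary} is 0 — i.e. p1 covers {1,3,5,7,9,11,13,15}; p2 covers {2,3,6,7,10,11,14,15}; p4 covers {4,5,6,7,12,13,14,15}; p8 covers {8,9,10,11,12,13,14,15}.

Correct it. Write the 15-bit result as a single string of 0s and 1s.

s1 (pos 1,3,5,7,9,11,13,15): 1⊕1⊕1⊕1⊕1⊕1⊕0⊕1 = 1
s2 (pos 2,3,6,7,10,11,14,15): 0⊕1⊕0⊕1⊕0⊕1⊕1⊕1 = 1
s4 (pos 4,5,6,7,12,13,14,15): 0⊕1⊕0⊕1⊕0⊕0⊕1⊕1 = 0
s8 (pos 8,9,10,11,12,13,14,15): 1⊕1⊕0⊕1⊕0⊕0⊕1⊕1 = 1
Syndrome s8…s1 = 1011 → error at position 11.
Flip position 11: 101010111010011 → 101010111000011

101010111000011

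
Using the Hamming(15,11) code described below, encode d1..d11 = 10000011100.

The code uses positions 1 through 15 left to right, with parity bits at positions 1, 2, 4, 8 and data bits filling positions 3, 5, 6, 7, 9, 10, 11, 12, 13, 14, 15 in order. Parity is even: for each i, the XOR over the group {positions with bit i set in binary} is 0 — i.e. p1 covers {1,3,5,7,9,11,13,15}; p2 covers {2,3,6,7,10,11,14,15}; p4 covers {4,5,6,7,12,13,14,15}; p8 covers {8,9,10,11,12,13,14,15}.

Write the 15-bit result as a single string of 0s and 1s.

101000010011100

Place data at non-parity positions: p1 p2 1 p4 0 0 0 p8 0 0 1 1 1 0 0
p1 (pos 1,3,5,7,9,11,13,15): XOR of data positions = 1⊕0⊕0⊕0⊕1⊕1⊕0 = 1
p2 (pos 2,3,6,7,10,11,14,15): XOR of data positions = 1⊕0⊕0⊕0⊕1⊕0⊕0 = 0
p4 (pos 4,5,6,7,12,13,14,15): XOR of data positions = 0⊕0⊕0⊕1⊕1⊕0⊕0 = 0
p8 (pos 8,9,10,11,12,13,14,15): XOR of data positions = 0⊕0⊕1⊕1⊕1⊕0⊕0 = 1
Codeword: 101000010011100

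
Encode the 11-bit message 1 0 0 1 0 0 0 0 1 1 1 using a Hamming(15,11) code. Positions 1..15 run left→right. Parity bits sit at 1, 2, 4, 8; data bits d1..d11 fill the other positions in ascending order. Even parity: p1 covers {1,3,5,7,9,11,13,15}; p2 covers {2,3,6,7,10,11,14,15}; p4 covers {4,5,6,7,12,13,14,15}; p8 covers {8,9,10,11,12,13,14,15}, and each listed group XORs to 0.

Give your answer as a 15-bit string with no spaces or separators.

001000110000111

Place data at non-parity positions: p1 p2 1 p4 0 0 1 p8 0 0 0 0 1 1 1
p1 (pos 1,3,5,7,9,11,13,15): XOR of data positions = 1⊕0⊕1⊕0⊕0⊕1⊕1 = 0
p2 (pos 2,3,6,7,10,11,14,15): XOR of data positions = 1⊕0⊕1⊕0⊕0⊕1⊕1 = 0
p4 (pos 4,5,6,7,12,13,14,15): XOR of data positions = 0⊕0⊕1⊕0⊕1⊕1⊕1 = 0
p8 (pos 8,9,10,11,12,13,14,15): XOR of data positions = 0⊕0⊕0⊕0⊕1⊕1⊕1 = 1
Codeword: 001000110000111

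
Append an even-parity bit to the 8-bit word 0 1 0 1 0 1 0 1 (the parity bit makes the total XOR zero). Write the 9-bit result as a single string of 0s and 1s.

XOR of the 8 data bits: 0⊕1⊕0⊕1⊕0⊕1⊕0⊕1 = 0
Parity bit = 0 (so all 9 bits XOR to 0).

010101010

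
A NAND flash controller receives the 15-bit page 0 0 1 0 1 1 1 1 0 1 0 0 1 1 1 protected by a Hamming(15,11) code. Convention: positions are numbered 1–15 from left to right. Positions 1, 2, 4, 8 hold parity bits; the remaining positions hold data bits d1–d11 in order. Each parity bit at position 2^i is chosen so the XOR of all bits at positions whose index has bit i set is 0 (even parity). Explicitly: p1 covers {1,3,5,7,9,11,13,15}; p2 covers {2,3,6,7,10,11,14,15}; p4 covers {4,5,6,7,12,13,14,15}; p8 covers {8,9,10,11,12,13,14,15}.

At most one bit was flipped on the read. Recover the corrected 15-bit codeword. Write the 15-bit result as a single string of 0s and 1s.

001011111100111

s1 (pos 1,3,5,7,9,11,13,15): 0⊕1⊕1⊕1⊕0⊕0⊕1⊕1 = 1
s2 (pos 2,3,6,7,10,11,14,15): 0⊕1⊕1⊕1⊕1⊕0⊕1⊕1 = 0
s4 (pos 4,5,6,7,12,13,14,15): 0⊕1⊕1⊕1⊕0⊕1⊕1⊕1 = 0
s8 (pos 8,9,10,11,12,13,14,15): 1⊕0⊕1⊕0⊕0⊕1⊕1⊕1 = 1
Syndrome s8…s1 = 1001 → error at position 9.
Flip position 9: 001011110100111 → 001011111100111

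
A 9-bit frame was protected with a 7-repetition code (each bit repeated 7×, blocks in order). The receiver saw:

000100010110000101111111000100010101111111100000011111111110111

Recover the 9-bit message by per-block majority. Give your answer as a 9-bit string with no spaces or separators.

001101011

Block 1 (0001000): 1 one → 0
Block 2 (1011000): 3 ones → 0
Block 3 (0101111): 5 ones → 1
Block 4 (1110001): 4 ones → 1
Block 5 (0001010): 2 ones → 0
Block 6 (1111111): 7 ones → 1
Block 7 (1000000): 1 one → 0
Block 8 (1111111): 7 ones → 1
Block 9 (1110111): 6 ones → 1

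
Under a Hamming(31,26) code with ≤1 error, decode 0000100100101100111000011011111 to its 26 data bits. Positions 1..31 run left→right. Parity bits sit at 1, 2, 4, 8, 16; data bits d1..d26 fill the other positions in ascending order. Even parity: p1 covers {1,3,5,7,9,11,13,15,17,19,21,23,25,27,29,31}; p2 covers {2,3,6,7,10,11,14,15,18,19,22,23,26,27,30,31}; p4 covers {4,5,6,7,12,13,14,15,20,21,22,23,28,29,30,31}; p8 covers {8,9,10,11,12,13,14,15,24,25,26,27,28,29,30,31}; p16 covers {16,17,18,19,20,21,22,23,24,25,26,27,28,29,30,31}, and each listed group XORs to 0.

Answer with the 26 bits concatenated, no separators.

01000010111111000011011111

s1 (pos 1,3,5,7,9,11,13,15,17,19,21,23,25,27,29,31): 0⊕0⊕1⊕0⊕0⊕1⊕1⊕0⊕1⊕1⊕0⊕0⊕1⊕1⊕1⊕1 = 1
s2 (pos 2,3,6,7,10,11,14,15,18,19,22,23,26,27,30,31): 0⊕0⊕0⊕0⊕0⊕1⊕1⊕0⊕1⊕1⊕0⊕0⊕0⊕1⊕1⊕1 = 1
s4 (pos 4,5,6,7,12,13,14,15,20,21,22,23,28,29,30,31): 0⊕1⊕0⊕0⊕0⊕1⊕1⊕0⊕0⊕0⊕0⊕0⊕1⊕1⊕1⊕1 = 1
s8 (pos 8,9,10,11,12,13,14,15,24,25,26,27,28,29,30,31): 1⊕0⊕0⊕1⊕0⊕1⊕1⊕0⊕1⊕1⊕0⊕1⊕1⊕1⊕1⊕1 = 1
s16 (pos 16,17,18,19,20,21,22,23,24,25,26,27,28,29,30,31): 0⊕1⊕1⊕1⊕0⊕0⊕0⊕0⊕1⊕1⊕0⊕1⊕1⊕1⊕1⊕1 = 0
Syndrome s16…s1 = 01111 → error at position 15.
Flip position 15: 0000100100101100111000011011111 → 0000100100101110111000011011111
Read data bits from positions 3,5,6,7,9,10,11,12,13,14,15,17,18,19,20,21,22,23,24,25,26,27,28,29,30,31: 01000010111111000011011111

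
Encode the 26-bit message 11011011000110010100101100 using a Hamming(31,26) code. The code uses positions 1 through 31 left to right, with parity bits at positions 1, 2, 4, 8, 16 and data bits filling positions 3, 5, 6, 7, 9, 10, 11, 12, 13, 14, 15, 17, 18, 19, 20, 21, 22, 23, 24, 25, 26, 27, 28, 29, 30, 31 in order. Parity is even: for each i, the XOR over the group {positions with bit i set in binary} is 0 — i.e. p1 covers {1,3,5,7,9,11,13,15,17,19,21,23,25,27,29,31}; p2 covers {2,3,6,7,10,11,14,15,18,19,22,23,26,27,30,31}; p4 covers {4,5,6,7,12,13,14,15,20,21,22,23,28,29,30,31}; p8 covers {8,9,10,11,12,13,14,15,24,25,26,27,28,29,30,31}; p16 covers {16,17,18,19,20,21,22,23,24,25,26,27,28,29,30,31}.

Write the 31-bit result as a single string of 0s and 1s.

Place data at non-parity positions: p1 p2 1 p4 1 0 1 p8 1 0 1 1 0 0 0 p16 1 1 0 0 1 0 1 0 0 1 0 1 1 0 0
p1 (pos 1,3,5,7,9,11,13,15,17,19,21,23,25,27,29,31): XOR of data positions = 1⊕1⊕1⊕1⊕1⊕0⊕0⊕1⊕0⊕1⊕1⊕0⊕0⊕1⊕0 = 1
p2 (pos 2,3,6,7,10,11,14,15,18,19,22,23,26,27,30,31): XOR of data positions = 1⊕0⊕1⊕0⊕1⊕0⊕0⊕1⊕0⊕0⊕1⊕1⊕0⊕0⊕0 = 0
p4 (pos 4,5,6,7,12,13,14,15,20,21,22,23,28,29,30,31): XOR of data positions = 1⊕0⊕1⊕1⊕0⊕0⊕0⊕0⊕1⊕0⊕1⊕1⊕1⊕0⊕0 = 1
p8 (pos 8,9,10,11,12,13,14,15,24,25,26,27,28,29,30,31): XOR of data positions = 1⊕0⊕1⊕1⊕0⊕0⊕0⊕0⊕0⊕1⊕0⊕1⊕1⊕0⊕0 = 0
p16 (pos 16,17,18,19,20,21,22,23,24,25,26,27,28,29,30,31): XOR of data positions = 1⊕1⊕0⊕0⊕1⊕0⊕1⊕0⊕0⊕1⊕0⊕1⊕1⊕0⊕0 = 1
Codeword: 1011101010110001110010100101100

1011101010110001110010100101100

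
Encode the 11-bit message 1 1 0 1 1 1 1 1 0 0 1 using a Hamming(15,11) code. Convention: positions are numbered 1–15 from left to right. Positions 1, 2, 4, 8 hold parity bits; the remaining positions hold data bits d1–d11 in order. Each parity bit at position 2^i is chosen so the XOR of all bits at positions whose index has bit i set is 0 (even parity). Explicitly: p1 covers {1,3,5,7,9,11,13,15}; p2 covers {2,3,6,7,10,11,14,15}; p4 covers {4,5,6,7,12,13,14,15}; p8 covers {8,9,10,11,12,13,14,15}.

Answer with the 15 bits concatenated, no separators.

011010111111001

Place data at non-parity positions: p1 p2 1 p4 1 0 1 p8 1 1 1 1 0 0 1
p1 (pos 1,3,5,7,9,11,13,15): XOR of data positions = 1⊕1⊕1⊕1⊕1⊕0⊕1 = 0
p2 (pos 2,3,6,7,10,11,14,15): XOR of data positions = 1⊕0⊕1⊕1⊕1⊕0⊕1 = 1
p4 (pos 4,5,6,7,12,13,14,15): XOR of data positions = 1⊕0⊕1⊕1⊕0⊕0⊕1 = 0
p8 (pos 8,9,10,11,12,13,14,15): XOR of data positions = 1⊕1⊕1⊕1⊕0⊕0⊕1 = 1
Codeword: 011010111111001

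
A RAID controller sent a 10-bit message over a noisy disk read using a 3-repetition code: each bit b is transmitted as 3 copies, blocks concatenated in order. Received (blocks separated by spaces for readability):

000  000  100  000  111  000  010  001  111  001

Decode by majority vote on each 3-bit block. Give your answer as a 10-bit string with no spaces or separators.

0000100010

Block 1 (000): 0 ones → 0
Block 2 (000): 0 ones → 0
Block 3 (100): 1 one → 0
Block 4 (000): 0 ones → 0
Block 5 (111): 3 ones → 1
Block 6 (000): 0 ones → 0
Block 7 (010): 1 one → 0
Block 8 (001): 1 one → 0
Block 9 (111): 3 ones → 1
Block 10 (001): 1 one → 0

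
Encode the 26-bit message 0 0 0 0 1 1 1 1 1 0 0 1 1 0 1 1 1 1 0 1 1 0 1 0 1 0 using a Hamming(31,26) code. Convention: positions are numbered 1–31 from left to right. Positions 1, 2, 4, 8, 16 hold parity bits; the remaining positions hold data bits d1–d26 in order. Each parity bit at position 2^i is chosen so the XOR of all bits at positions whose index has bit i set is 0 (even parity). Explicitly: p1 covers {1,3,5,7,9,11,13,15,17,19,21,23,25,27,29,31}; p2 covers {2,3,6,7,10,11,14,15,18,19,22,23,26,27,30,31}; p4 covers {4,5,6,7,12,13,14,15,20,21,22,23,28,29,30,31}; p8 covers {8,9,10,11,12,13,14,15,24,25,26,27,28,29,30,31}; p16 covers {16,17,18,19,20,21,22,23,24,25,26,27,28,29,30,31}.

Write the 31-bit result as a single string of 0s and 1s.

1100000111111000110111101101010

Place data at non-parity positions: p1 p2 0 p4 0 0 0 p8 1 1 1 1 1 0 0 p16 1 1 0 1 1 1 1 0 1 1 0 1 0 1 0
p1 (pos 1,3,5,7,9,11,13,15,17,19,21,23,25,27,29,31): XOR of data positions = 0⊕0⊕0⊕1⊕1⊕1⊕0⊕1⊕0⊕1⊕1⊕1⊕0⊕0⊕0 = 1
p2 (pos 2,3,6,7,10,11,14,15,18,19,22,23,26,27,30,31): XOR of data positions = 0⊕0⊕0⊕1⊕1⊕0⊕0⊕1⊕0⊕1⊕1⊕1⊕0⊕1⊕0 = 1
p4 (pos 4,5,6,7,12,13,14,15,20,21,22,23,28,29,30,31): XOR of data positions = 0⊕0⊕0⊕1⊕1⊕0⊕0⊕1⊕1⊕1⊕1⊕1⊕0⊕1⊕0 = 0
p8 (pos 8,9,10,11,12,13,14,15,24,25,26,27,28,29,30,31): XOR of data positions = 1⊕1⊕1⊕1⊕1⊕0⊕0⊕0⊕1⊕1⊕0⊕1⊕0⊕1⊕0 = 1
p16 (pos 16,17,18,19,20,21,22,23,24,25,26,27,28,29,30,31): XOR of data positions = 1⊕1⊕0⊕1⊕1⊕1⊕1⊕0⊕1⊕1⊕0⊕1⊕0⊕1⊕0 = 0
Codeword: 1100000111111000110111101101010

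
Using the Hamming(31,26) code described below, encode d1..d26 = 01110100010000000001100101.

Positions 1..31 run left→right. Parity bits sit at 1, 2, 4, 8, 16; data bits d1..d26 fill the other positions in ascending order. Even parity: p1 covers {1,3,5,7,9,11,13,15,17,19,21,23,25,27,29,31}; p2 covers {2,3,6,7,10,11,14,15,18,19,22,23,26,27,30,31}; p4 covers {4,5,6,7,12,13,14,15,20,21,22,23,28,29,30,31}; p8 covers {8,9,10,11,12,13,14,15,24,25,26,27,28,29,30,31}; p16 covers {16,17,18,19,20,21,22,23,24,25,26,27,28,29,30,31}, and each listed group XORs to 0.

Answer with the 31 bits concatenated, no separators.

1000111001000100000000001100101

Place data at non-parity positions: p1 p2 0 p4 1 1 1 p8 0 1 0 0 0 1 0 p16 0 0 0 0 0 0 0 0 1 1 0 0 1 0 1
p1 (pos 1,3,5,7,9,11,13,15,17,19,21,23,25,27,29,31): XOR of data positions = 0⊕1⊕1⊕0⊕0⊕0⊕0⊕0⊕0⊕0⊕0⊕1⊕0⊕1⊕1 = 1
p2 (pos 2,3,6,7,10,11,14,15,18,19,22,23,26,27,30,31): XOR of data positions = 0⊕1⊕1⊕1⊕0⊕1⊕0⊕0⊕0⊕0⊕0⊕1⊕0⊕0⊕1 = 0
p4 (pos 4,5,6,7,12,13,14,15,20,21,22,23,28,29,30,31): XOR of data positions = 1⊕1⊕1⊕0⊕0⊕1⊕0⊕0⊕0⊕0⊕0⊕0⊕1⊕0⊕1 = 0
p8 (pos 8,9,10,11,12,13,14,15,24,25,26,27,28,29,30,31): XOR of data positions = 0⊕1⊕0⊕0⊕0⊕1⊕0⊕0⊕1⊕1⊕0⊕0⊕1⊕0⊕1 = 0
p16 (pos 16,17,18,19,20,21,22,23,24,25,26,27,28,29,30,31): XOR of data positions = 0⊕0⊕0⊕0⊕0⊕0⊕0⊕0⊕1⊕1⊕0⊕0⊕1⊕0⊕1 = 0
Codeword: 1000111001000100000000001100101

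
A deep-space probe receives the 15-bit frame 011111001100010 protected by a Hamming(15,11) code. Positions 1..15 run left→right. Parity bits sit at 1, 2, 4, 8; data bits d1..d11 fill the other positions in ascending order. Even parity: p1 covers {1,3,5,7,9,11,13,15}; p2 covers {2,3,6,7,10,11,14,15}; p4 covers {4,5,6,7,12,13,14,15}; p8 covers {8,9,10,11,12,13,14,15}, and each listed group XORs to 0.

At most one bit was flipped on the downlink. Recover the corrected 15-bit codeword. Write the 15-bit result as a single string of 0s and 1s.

s1 (pos 1,3,5,7,9,11,13,15): 0⊕1⊕1⊕0⊕1⊕0⊕0⊕0 = 1
s2 (pos 2,3,6,7,10,11,14,15): 1⊕1⊕1⊕0⊕1⊕0⊕1⊕0 = 1
s4 (pos 4,5,6,7,12,13,14,15): 1⊕1⊕1⊕0⊕0⊕0⊕1⊕0 = 0
s8 (pos 8,9,10,11,12,13,14,15): 0⊕1⊕1⊕0⊕0⊕0⊕1⊕0 = 1
Syndrome s8…s1 = 1011 → error at position 11.
Flip position 11: 011111001100010 → 011111001110010

011111001110010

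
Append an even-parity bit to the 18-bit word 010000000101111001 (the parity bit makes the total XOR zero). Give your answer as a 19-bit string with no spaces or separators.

XOR of the 18 data bits: 0⊕1⊕0⊕0⊕0⊕0⊕0⊕0⊕0⊕1⊕0⊕1⊕1⊕1⊕1⊕0⊕0⊕1 = 1
Parity bit = 1 (so all 19 bits XOR to 0).

0100000001011110011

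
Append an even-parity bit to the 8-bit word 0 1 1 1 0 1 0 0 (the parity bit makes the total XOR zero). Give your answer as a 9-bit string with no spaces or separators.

011101000

XOR of the 8 data bits: 0⊕1⊕1⊕1⊕0⊕1⊕0⊕0 = 0
Parity bit = 0 (so all 9 bits XOR to 0).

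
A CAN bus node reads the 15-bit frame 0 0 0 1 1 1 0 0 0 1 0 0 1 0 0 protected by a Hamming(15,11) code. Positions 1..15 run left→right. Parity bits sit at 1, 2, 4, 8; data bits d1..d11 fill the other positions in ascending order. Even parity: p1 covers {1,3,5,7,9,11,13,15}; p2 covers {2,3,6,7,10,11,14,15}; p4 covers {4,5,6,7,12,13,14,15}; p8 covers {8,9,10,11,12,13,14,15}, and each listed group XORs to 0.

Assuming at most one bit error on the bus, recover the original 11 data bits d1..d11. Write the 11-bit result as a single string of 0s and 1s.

01100100100

s1 (pos 1,3,5,7,9,11,13,15): 0⊕0⊕1⊕0⊕0⊕0⊕1⊕0 = 0
s2 (pos 2,3,6,7,10,11,14,15): 0⊕0⊕1⊕0⊕1⊕0⊕0⊕0 = 0
s4 (pos 4,5,6,7,12,13,14,15): 1⊕1⊕1⊕0⊕0⊕1⊕0⊕0 = 0
s8 (pos 8,9,10,11,12,13,14,15): 0⊕0⊕1⊕0⊕0⊕1⊕0⊕0 = 0
Syndrome s8…s1 = 0000 → no error.
Read data bits from positions 3,5,6,7,9,10,11,12,13,14,15: 01100100100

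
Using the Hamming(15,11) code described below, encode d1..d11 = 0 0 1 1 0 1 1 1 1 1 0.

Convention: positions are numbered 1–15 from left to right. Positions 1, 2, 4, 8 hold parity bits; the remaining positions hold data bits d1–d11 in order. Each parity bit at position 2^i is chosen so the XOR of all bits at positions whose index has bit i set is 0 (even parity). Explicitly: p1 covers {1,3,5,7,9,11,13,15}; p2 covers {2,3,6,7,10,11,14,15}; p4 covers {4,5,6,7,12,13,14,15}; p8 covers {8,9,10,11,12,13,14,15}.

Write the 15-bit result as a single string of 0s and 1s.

Place data at non-parity positions: p1 p2 0 p4 0 1 1 p8 0 1 1 1 1 1 0
p1 (pos 1,3,5,7,9,11,13,15): XOR of data positions = 0⊕0⊕1⊕0⊕1⊕1⊕0 = 1
p2 (pos 2,3,6,7,10,11,14,15): XOR of data positions = 0⊕1⊕1⊕1⊕1⊕1⊕0 = 1
p4 (pos 4,5,6,7,12,13,14,15): XOR of data positions = 0⊕1⊕1⊕1⊕1⊕1⊕0 = 1
p8 (pos 8,9,10,11,12,13,14,15): XOR of data positions = 0⊕1⊕1⊕1⊕1⊕1⊕0 = 1
Codeword: 110101110111110

110101110111110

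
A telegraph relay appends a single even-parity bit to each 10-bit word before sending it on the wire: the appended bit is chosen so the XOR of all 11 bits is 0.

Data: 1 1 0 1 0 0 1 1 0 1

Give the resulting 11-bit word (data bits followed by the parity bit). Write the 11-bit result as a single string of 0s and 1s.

11010011010

XOR of the 10 data bits: 1⊕1⊕0⊕1⊕0⊕0⊕1⊕1⊕0⊕1 = 0
Parity bit = 0 (so all 11 bits XOR to 0).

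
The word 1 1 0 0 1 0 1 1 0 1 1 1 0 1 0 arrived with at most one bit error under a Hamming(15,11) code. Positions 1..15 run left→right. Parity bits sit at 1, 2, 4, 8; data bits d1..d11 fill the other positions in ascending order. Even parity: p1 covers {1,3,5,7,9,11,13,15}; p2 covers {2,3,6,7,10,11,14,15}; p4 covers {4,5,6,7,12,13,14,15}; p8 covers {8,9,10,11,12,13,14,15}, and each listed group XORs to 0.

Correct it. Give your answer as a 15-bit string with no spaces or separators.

110010110011010

s1 (pos 1,3,5,7,9,11,13,15): 1⊕0⊕1⊕1⊕0⊕1⊕0⊕0 = 0
s2 (pos 2,3,6,7,10,11,14,15): 1⊕0⊕0⊕1⊕1⊕1⊕1⊕0 = 1
s4 (pos 4,5,6,7,12,13,14,15): 0⊕1⊕0⊕1⊕1⊕0⊕1⊕0 = 0
s8 (pos 8,9,10,11,12,13,14,15): 1⊕0⊕1⊕1⊕1⊕0⊕1⊕0 = 1
Syndrome s8…s1 = 1010 → error at position 10.
Flip position 10: 110010110111010 → 110010110011010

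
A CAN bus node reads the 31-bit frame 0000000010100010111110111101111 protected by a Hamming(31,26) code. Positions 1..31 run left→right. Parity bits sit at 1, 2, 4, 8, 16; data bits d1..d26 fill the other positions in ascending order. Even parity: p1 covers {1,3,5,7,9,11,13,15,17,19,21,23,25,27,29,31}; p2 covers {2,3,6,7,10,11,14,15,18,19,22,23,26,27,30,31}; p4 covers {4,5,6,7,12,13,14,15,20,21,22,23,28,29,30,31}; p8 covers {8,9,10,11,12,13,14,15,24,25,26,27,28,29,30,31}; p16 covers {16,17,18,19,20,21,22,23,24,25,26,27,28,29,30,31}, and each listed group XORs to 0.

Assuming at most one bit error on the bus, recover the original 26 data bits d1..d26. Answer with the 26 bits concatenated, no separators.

00001010001111110111101111

s1 (pos 1,3,5,7,9,11,13,15,17,19,21,23,25,27,29,31): 0⊕0⊕0⊕0⊕1⊕1⊕0⊕1⊕1⊕1⊕1⊕1⊕1⊕0⊕1⊕1 = 0
s2 (pos 2,3,6,7,10,11,14,15,18,19,22,23,26,27,30,31): 0⊕0⊕0⊕0⊕0⊕1⊕0⊕1⊕1⊕1⊕0⊕1⊕1⊕0⊕1⊕1 = 0
s4 (pos 4,5,6,7,12,13,14,15,20,21,22,23,28,29,30,31): 0⊕0⊕0⊕0⊕0⊕0⊕0⊕1⊕1⊕1⊕0⊕1⊕1⊕1⊕1⊕1 = 0
s8 (pos 8,9,10,11,12,13,14,15,24,25,26,27,28,29,30,31): 0⊕1⊕0⊕1⊕0⊕0⊕0⊕1⊕1⊕1⊕1⊕0⊕1⊕1⊕1⊕1 = 0
s16 (pos 16,17,18,19,20,21,22,23,24,25,26,27,28,29,30,31): 0⊕1⊕1⊕1⊕1⊕1⊕0⊕1⊕1⊕1⊕1⊕0⊕1⊕1⊕1⊕1 = 1
Syndrome s16…s1 = 10000 → error at position 16.
Flip position 16: 0000000010100010111110111101111 → 0000000010100011111110111101111
Read data bits from positions 3,5,6,7,9,10,11,12,13,14,15,17,18,19,20,21,22,23,24,25,26,27,28,29,30,31: 00001010001111110111101111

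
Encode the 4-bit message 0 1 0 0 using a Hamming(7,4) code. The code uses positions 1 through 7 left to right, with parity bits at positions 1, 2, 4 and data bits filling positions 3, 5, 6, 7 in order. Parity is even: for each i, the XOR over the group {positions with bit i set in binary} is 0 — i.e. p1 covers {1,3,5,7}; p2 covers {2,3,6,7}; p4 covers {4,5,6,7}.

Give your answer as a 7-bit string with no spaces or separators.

Place data at non-parity positions: p1 p2 0 p4 1 0 0
p1 (pos 1,3,5,7): XOR of data positions = 0⊕1⊕0 = 1
p2 (pos 2,3,6,7): XOR of data positions = 0⊕0⊕0 = 0
p4 (pos 4,5,6,7): XOR of data positions = 1⊕0⊕0 = 1
Codeword: 1001100

1001100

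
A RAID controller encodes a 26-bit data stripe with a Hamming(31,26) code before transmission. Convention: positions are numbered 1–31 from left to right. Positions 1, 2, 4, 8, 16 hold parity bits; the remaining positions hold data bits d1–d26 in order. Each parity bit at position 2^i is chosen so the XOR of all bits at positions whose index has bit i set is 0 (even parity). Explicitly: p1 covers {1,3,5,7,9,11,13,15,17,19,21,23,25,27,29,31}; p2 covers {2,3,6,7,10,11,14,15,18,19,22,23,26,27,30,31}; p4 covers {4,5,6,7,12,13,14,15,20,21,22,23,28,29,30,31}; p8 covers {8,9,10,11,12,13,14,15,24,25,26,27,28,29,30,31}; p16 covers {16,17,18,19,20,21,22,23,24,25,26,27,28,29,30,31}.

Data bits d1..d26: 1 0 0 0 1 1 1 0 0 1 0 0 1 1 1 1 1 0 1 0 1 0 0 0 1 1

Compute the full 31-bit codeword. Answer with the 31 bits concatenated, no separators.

0010000011100101011111010100011

Place data at non-parity positions: p1 p2 1 p4 0 0 0 p8 1 1 1 0 0 1 0 p16 0 1 1 1 1 1 0 1 0 1 0 0 0 1 1
p1 (pos 1,3,5,7,9,11,13,15,17,19,21,23,25,27,29,31): XOR of data positions = 1⊕0⊕0⊕1⊕1⊕0⊕0⊕0⊕1⊕1⊕0⊕0⊕0⊕0⊕1 = 0
p2 (pos 2,3,6,7,10,11,14,15,18,19,22,23,26,27,30,31): XOR of data positions = 1⊕0⊕0⊕1⊕1⊕1⊕0⊕1⊕1⊕1⊕0⊕1⊕0⊕1⊕1 = 0
p4 (pos 4,5,6,7,12,13,14,15,20,21,22,23,28,29,30,31): XOR of data positions = 0⊕0⊕0⊕0⊕0⊕1⊕0⊕1⊕1⊕1⊕0⊕0⊕0⊕1⊕1 = 0
p8 (pos 8,9,10,11,12,13,14,15,24,25,26,27,28,29,30,31): XOR of data positions = 1⊕1⊕1⊕0⊕0⊕1⊕0⊕1⊕0⊕1⊕0⊕0⊕0⊕1⊕1 = 0
p16 (pos 16,17,18,19,20,21,22,23,24,25,26,27,28,29,30,31): XOR of data positions = 0⊕1⊕1⊕1⊕1⊕1⊕0⊕1⊕0⊕1⊕0⊕0⊕0⊕1⊕1 = 1
Codeword: 0010000011100101011111010100011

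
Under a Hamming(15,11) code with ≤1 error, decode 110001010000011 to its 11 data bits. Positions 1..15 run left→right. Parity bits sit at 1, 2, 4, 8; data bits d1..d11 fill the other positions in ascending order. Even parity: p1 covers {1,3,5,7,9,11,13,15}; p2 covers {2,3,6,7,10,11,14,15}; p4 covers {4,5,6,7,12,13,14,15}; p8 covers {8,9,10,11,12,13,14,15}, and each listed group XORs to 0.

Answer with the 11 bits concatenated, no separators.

s1 (pos 1,3,5,7,9,11,13,15): 1⊕0⊕0⊕0⊕0⊕0⊕0⊕1 = 0
s2 (pos 2,3,6,7,10,11,14,15): 1⊕0⊕1⊕0⊕0⊕0⊕1⊕1 = 0
s4 (pos 4,5,6,7,12,13,14,15): 0⊕0⊕1⊕0⊕0⊕0⊕1⊕1 = 1
s8 (pos 8,9,10,11,12,13,14,15): 1⊕0⊕0⊕0⊕0⊕0⊕1⊕1 = 1
Syndrome s8…s1 = 1100 → error at position 12.
Flip position 12: 110001010000011 → 110001010001011
Read data bits from positions 3,5,6,7,9,10,11,12,13,14,15: 00100001011

00100001011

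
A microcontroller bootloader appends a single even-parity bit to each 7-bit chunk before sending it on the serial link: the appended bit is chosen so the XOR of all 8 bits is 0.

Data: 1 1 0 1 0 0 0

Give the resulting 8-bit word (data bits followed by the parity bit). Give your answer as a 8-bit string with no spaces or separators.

XOR of the 7 data bits: 1⊕1⊕0⊕1⊕0⊕0⊕0 = 1
Parity bit = 1 (so all 8 bits XOR to 0).

11010001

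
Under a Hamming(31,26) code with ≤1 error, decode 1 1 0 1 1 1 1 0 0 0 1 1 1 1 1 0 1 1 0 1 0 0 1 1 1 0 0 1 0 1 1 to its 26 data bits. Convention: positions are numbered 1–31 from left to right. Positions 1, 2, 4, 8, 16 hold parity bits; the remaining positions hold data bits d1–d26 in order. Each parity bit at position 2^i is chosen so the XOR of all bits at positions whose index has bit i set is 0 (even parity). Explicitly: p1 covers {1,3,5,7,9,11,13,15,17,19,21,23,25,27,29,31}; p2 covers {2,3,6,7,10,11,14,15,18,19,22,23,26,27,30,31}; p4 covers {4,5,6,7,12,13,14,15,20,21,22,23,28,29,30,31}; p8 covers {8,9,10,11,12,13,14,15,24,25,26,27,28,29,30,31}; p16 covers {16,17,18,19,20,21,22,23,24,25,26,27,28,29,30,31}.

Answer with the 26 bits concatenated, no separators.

s1 (pos 1,3,5,7,9,11,13,15,17,19,21,23,25,27,29,31): 1⊕0⊕1⊕1⊕0⊕1⊕1⊕1⊕1⊕0⊕0⊕1⊕1⊕0⊕0⊕1 = 0
s2 (pos 2,3,6,7,10,11,14,15,18,19,22,23,26,27,30,31): 1⊕0⊕1⊕1⊕0⊕1⊕1⊕1⊕1⊕0⊕0⊕1⊕0⊕0⊕1⊕1 = 0
s4 (pos 4,5,6,7,12,13,14,15,20,21,22,23,28,29,30,31): 1⊕1⊕1⊕1⊕1⊕1⊕1⊕1⊕1⊕0⊕0⊕1⊕1⊕0⊕1⊕1 = 1
s8 (pos 8,9,10,11,12,13,14,15,24,25,26,27,28,29,30,31): 0⊕0⊕0⊕1⊕1⊕1⊕1⊕1⊕1⊕1⊕0⊕0⊕1⊕0⊕1⊕1 = 0
s16 (pos 16,17,18,19,20,21,22,23,24,25,26,27,28,29,30,31): 0⊕1⊕1⊕0⊕1⊕0⊕0⊕1⊕1⊕1⊕0⊕0⊕1⊕0⊕1⊕1 = 1
Syndrome s16…s1 = 10100 → error at position 20.
Flip position 20: 1101111000111110110100111001011 → 1101111000111110110000111001011
Read data bits from positions 3,5,6,7,9,10,11,12,13,14,15,17,18,19,20,21,22,23,24,25,26,27,28,29,30,31: 01110011111110000111001011

01110011111110000111001011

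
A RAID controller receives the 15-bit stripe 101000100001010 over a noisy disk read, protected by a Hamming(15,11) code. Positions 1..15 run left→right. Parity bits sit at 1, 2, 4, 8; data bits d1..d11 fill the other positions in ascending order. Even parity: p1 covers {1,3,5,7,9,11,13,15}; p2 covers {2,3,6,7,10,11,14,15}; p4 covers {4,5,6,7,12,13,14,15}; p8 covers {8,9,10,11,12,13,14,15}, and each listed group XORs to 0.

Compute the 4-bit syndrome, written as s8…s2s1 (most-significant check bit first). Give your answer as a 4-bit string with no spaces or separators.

0111

s1 (pos 1,3,5,7,9,11,13,15): 1⊕1⊕0⊕1⊕0⊕0⊕0⊕0 = 1
s2 (pos 2,3,6,7,10,11,14,15): 0⊕1⊕0⊕1⊕0⊕0⊕1⊕0 = 1
s4 (pos 4,5,6,7,12,13,14,15): 0⊕0⊕0⊕1⊕1⊕0⊕1⊕0 = 1
s8 (pos 8,9,10,11,12,13,14,15): 0⊕0⊕0⊕0⊕1⊕0⊕1⊕0 = 0
Syndrome s8…s1 = 0111 → error at position 7.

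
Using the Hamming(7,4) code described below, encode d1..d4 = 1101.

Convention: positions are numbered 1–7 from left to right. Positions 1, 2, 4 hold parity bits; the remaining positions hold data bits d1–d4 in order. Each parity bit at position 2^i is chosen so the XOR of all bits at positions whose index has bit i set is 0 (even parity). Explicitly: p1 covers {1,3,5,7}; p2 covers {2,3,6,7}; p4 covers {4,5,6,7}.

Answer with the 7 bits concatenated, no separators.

1010101

Place data at non-parity positions: p1 p2 1 p4 1 0 1
p1 (pos 1,3,5,7): XOR of data positions = 1⊕1⊕1 = 1
p2 (pos 2,3,6,7): XOR of data positions = 1⊕0⊕1 = 0
p4 (pos 4,5,6,7): XOR of data positions = 1⊕0⊕1 = 0
Codeword: 1010101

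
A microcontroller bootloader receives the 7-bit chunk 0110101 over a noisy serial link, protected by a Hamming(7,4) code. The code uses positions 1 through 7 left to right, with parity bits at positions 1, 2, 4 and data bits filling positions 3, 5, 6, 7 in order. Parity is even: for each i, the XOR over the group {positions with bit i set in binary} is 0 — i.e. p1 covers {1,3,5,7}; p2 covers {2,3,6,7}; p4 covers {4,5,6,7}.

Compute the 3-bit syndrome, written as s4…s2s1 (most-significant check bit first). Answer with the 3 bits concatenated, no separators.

011

s1 (pos 1,3,5,7): 0⊕1⊕1⊕1 = 1
s2 (pos 2,3,6,7): 1⊕1⊕0⊕1 = 1
s4 (pos 4,5,6,7): 0⊕1⊕0⊕1 = 0
Syndrome s4…s1 = 011 → error at position 3.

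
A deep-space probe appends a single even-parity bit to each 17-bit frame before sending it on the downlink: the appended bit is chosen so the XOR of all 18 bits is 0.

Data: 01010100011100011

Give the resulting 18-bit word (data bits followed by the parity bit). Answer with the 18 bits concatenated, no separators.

010101000111000110

XOR of the 17 data bits: 0⊕1⊕0⊕1⊕0⊕1⊕0⊕0⊕0⊕1⊕1⊕1⊕0⊕0⊕0⊕1⊕1 = 0
Parity bit = 0 (so all 18 bits XOR to 0).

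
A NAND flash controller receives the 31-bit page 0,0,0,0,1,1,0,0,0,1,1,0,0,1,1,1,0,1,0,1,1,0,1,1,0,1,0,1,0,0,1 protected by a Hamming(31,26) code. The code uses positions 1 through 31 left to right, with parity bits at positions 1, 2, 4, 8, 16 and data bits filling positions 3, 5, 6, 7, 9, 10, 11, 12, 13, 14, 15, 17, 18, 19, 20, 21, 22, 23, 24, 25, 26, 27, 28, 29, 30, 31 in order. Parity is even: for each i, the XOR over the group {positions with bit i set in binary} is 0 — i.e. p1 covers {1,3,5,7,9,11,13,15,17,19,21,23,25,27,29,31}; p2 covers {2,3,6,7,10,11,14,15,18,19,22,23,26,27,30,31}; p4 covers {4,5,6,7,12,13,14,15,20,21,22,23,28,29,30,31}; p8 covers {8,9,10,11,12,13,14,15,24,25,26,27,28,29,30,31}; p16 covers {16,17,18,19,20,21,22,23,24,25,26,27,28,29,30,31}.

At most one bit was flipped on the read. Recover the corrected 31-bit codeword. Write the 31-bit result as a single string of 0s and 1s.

s1 (pos 1,3,5,7,9,11,13,15,17,19,21,23,25,27,29,31): 0⊕0⊕1⊕0⊕0⊕1⊕0⊕1⊕0⊕0⊕1⊕1⊕0⊕0⊕0⊕1 = 0
s2 (pos 2,3,6,7,10,11,14,15,18,19,22,23,26,27,30,31): 0⊕0⊕1⊕0⊕1⊕1⊕1⊕1⊕1⊕0⊕0⊕1⊕1⊕0⊕0⊕1 = 1
s4 (pos 4,5,6,7,12,13,14,15,20,21,22,23,28,29,30,31): 0⊕1⊕1⊕0⊕0⊕0⊕1⊕1⊕1⊕1⊕0⊕1⊕1⊕0⊕0⊕1 = 1
s8 (pos 8,9,10,11,12,13,14,15,24,25,26,27,28,29,30,31): 0⊕0⊕1⊕1⊕0⊕0⊕1⊕1⊕1⊕0⊕1⊕0⊕1⊕0⊕0⊕1 = 0
s16 (pos 16,17,18,19,20,21,22,23,24,25,26,27,28,29,30,31): 1⊕0⊕1⊕0⊕1⊕1⊕0⊕1⊕1⊕0⊕1⊕0⊕1⊕0⊕0⊕1 = 1
Syndrome s16…s1 = 10110 → error at position 22.
Flip position 22: 0000110001100111010110110101001 → 0000110001100111010111110101001

0000110001100111010111110101001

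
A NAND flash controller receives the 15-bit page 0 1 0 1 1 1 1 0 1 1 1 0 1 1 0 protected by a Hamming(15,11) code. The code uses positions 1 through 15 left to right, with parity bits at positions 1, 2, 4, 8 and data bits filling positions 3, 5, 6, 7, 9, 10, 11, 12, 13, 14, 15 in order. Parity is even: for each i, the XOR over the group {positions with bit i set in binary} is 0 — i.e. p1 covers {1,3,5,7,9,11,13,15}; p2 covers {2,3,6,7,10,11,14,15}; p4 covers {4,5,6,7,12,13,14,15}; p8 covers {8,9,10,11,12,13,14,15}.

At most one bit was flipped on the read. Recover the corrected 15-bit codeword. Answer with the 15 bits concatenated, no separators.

010111100110110

s1 (pos 1,3,5,7,9,11,13,15): 0⊕0⊕1⊕1⊕1⊕1⊕1⊕0 = 1
s2 (pos 2,3,6,7,10,11,14,15): 1⊕0⊕1⊕1⊕1⊕1⊕1⊕0 = 0
s4 (pos 4,5,6,7,12,13,14,15): 1⊕1⊕1⊕1⊕0⊕1⊕1⊕0 = 0
s8 (pos 8,9,10,11,12,13,14,15): 0⊕1⊕1⊕1⊕0⊕1⊕1⊕0 = 1
Syndrome s8…s1 = 1001 → error at position 9.
Flip position 9: 010111101110110 → 010111100110110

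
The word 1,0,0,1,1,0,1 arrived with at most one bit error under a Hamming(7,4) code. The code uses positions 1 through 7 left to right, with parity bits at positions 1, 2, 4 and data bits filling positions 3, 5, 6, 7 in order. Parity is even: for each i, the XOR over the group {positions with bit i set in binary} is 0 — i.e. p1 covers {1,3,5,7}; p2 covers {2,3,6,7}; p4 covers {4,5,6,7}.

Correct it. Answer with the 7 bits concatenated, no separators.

s1 (pos 1,3,5,7): 1⊕0⊕1⊕1 = 1
s2 (pos 2,3,6,7): 0⊕0⊕0⊕1 = 1
s4 (pos 4,5,6,7): 1⊕1⊕0⊕1 = 1
Syndrome s4…s1 = 111 → error at position 7.
Flip position 7: 1001101 → 1001100

1001100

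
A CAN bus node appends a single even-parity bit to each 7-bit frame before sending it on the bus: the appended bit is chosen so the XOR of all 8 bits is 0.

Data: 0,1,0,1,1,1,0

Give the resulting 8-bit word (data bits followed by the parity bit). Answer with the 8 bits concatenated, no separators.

01011100

XOR of the 7 data bits: 0⊕1⊕0⊕1⊕1⊕1⊕0 = 0
Parity bit = 0 (so all 8 bits XOR to 0).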